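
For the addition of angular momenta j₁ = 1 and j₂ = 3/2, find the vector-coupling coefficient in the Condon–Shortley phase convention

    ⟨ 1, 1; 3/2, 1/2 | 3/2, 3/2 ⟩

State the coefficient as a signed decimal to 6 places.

+0.632456

j₁+j₂−J=1  J+j₁−j₂=1  J−j₁+j₂=2  j₁+j₂+J+1=5
(j₁±m₁, j₂±m₂, J±M) = (2,0,2,1,3,0)
P² = 8/5
sum k=0..0:
  [0] +1/2 = 1/2
S = 1/2
C² = P²·S² = 2/5 ; C = +0.632456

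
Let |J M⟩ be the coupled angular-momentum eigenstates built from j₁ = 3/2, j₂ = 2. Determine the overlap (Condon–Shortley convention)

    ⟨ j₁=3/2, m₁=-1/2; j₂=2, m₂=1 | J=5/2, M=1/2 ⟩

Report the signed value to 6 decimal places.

−√(5/14) ≈ -0.597614

triangle: 1!*2!*3!/7! = 12/5040
(j±m)!: 1!*2!*3!*1!*3!*2! = 144
prefactor² = (2J+1)*Δ*N² = 72/35
  k=0: +1/(0!*1!*2!*3!*0!*0!) = 1/12
  k=1: −1/(1!*0!*1!*2!*1!*1!) = -1/2
Σ = -5/12  ⇒  CG² = 72/35*(-5/12)² = 5/14
CG = −√(5/14) = -0.597614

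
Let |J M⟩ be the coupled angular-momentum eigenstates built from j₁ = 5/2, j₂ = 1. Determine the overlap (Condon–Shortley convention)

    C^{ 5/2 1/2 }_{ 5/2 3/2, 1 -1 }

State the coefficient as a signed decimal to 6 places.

+0.676123

j₁+j₂−J=1  J+j₁−j₂=4  J−j₁+j₂=1  j₁+j₂+J+1=7
(j₁±m₁, j₂±m₂, J±M) = (4,1,0,2,3,2)
P² = 576/35
sum k=0..0:
  [0] +1/6 = 1/6
S = 1/6
C² = P²·S² = 16/35 ; C = +0.676123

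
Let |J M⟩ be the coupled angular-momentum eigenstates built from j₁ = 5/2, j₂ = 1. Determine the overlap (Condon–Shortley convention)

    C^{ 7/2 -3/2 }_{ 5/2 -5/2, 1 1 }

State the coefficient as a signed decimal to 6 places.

+√(1/21) ≈ +0.218218

√[8·0!5!2!/8! · 0!5!2!0!2!5!] = √(19200/7)
  +(−1)^0/∏(0,0,5,2,0,0)! = 1/240  (running 1/240)
⟨..|..⟩ = √(19200/7)·(1/240) = +0.218218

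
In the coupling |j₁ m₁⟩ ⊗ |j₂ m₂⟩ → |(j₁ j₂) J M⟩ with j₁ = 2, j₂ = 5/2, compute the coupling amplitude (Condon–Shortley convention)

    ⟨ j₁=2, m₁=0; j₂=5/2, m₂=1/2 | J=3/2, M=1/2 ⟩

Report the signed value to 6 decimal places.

triangle: 3!·1!·2!/7! = 12/5040
(j±m)!: 2!·2!·3!·2!·2!·1! = 96
prefactor² = (2J+1)·Δ·N² = 32/35
  k=1: −1/(1!·2!·1!·2!·0!·0!) = -1/4
  k=2: +1/(2!·1!·0!·1!·1!·1!) = 1/2
Σ = 1/4  ⇒  CG² = 32/35·1/4² = 2/35
CG = +√(2/35) = +0.239046

+0.239046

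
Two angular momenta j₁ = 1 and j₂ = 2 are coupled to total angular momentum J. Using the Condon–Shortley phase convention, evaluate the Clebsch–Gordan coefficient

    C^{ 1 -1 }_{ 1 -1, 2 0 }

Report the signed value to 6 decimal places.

+0.316228  (= +√(1/10))

√[3·2!0!2!/5! · 0!2!2!2!0!2!] = √(8/5)
  +(−1)^2/∏(2,0,0,0,0,2)! = 1/4  (running 1/4)
⟨..|..⟩ = √(8/5)·(1/4) = +0.316228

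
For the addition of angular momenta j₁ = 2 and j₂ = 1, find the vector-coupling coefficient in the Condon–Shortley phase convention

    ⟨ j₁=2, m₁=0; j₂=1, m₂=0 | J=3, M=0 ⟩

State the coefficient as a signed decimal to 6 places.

+√(3/5) ≈ +0.774597

√[7·0!4!2!/7! · 2!2!1!1!3!3!] = √(48/5)
  +(−1)^0/∏(0,0,2,1,2,1)! = 1/4  (running 1/4)
⟨..|..⟩ = √(48/5)·(1/4) = +0.774597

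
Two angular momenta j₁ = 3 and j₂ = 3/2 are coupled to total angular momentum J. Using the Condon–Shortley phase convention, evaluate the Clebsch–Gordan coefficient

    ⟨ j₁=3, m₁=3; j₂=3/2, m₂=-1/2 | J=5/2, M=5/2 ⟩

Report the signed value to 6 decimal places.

j₁+j₂−J=2  J+j₁−j₂=4  J−j₁+j₂=1  j₁+j₂+J+1=8
(j₁±m₁, j₂±m₂, J±M) = (6,0,1,2,5,0)
P² = 8640/7
sum k=0..0:
  [0] +1/48 = 1/48
S = 1/48
C² = P²·S² = 15/28 ; C = +0.731925

+0.731925  (= +√(15/28))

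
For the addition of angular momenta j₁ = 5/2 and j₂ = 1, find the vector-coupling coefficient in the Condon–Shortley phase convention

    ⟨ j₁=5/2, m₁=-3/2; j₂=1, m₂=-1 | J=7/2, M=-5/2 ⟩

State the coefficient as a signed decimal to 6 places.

j₁+j₂−J=0  J+j₁−j₂=5  J−j₁+j₂=2  j₁+j₂+J+1=8
(j₁±m₁, j₂±m₂, J±M) = (1,4,0,2,1,6)
P² = 11520/7
sum k=0..0:
  [0] +1/48 = 1/48
S = 1/48
C² = P²·S² = 5/7 ; C = +0.845154

+0.845154  (= +√(5/7))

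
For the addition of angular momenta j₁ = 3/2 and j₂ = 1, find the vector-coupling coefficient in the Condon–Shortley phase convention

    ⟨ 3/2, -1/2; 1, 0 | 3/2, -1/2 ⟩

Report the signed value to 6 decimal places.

−√(1/15) ≈ -0.258199

√[4·1!2!1!/5! · 1!2!1!1!1!2!] = √(4/15)
  +(−1)^0/∏(0,1,2,1,0,0)! = 1/2  (running 1/2)
  +(−1)^1/∏(1,0,1,0,1,1)! = -1  (running -1/2)
⟨..|..⟩ = √(4/15)·(-1/2) = -0.258199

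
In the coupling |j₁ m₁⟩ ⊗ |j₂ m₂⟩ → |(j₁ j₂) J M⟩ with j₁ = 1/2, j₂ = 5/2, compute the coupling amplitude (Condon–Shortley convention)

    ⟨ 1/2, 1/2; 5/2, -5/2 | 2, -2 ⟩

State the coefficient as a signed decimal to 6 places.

j₁+j₂−J=1  J+j₁−j₂=0  J−j₁+j₂=4  j₁+j₂+J+1=6
(j₁±m₁, j₂±m₂, J±M) = (1,0,0,5,0,4)
P² = 480
sum k=0..0:
  [0] +1/24 = 1/24
S = 1/24
C² = P²·S² = 5/6 ; C = +0.912871

+0.912871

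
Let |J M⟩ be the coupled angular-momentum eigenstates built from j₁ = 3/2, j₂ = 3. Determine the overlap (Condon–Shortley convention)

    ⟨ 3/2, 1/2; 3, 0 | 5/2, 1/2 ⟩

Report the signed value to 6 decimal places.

triangle: 2!×1!×4!/8! = 48/40320
(j±m)!: 2!×1!×3!×3!×3!×2! = 864
prefactor² = (2J+1)×Δ×N² = 216/35
  k=0: +1/(0!×2!×1!×3!×0!×1!) = 1/12
  k=1: −1/(1!×1!×0!×2!×1!×2!) = -1/4
Σ = -1/6  ⇒  CG² = 216/35×(-1/6)² = 6/35
CG = −√(6/35) = -0.414039

-0.414039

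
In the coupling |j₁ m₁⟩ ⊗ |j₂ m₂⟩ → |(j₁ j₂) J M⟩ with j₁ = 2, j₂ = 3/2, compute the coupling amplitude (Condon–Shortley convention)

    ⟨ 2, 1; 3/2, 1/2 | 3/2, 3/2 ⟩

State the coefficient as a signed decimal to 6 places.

-0.632456

triangle: 2!×2!×1!/6! = 4/720
(j±m)!: 3!×1!×2!×1!×3!×0! = 72
prefactor² = (2J+1)×Δ×N² = 8/5
  k=1: −1/(1!×1!×0!×1!×2!×0!) = -1/2
Σ = -1/2  ⇒  CG² = 8/5×(-1/2)² = 2/5
CG = −√(2/5) = -0.632456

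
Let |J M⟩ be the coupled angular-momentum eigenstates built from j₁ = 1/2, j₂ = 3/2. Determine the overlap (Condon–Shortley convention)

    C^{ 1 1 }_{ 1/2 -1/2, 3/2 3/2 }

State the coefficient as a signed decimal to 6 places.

j₁+j₂−J=1  J+j₁−j₂=0  J−j₁+j₂=2  j₁+j₂+J+1=4
(j₁±m₁, j₂±m₂, J±M) = (0,1,3,0,2,0)
P² = 3
sum k=1..1:
  [1] −1/2 = -1/2
S = -1/2
C² = P²·S² = 3/4 ; C = -0.866025

-0.866025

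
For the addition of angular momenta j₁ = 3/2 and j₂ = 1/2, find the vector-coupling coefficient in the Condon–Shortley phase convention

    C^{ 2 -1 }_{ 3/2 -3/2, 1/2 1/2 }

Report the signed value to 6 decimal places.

+0.500000

j₁+j₂−J=0  J+j₁−j₂=3  J−j₁+j₂=1  j₁+j₂+J+1=5
(j₁±m₁, j₂±m₂, J±M) = (0,3,1,0,1,3)
P² = 9
sum k=0..0:
  [0] +1/6 = 1/6
S = 1/6
C² = P²·S² = 1/4 ; C = +0.500000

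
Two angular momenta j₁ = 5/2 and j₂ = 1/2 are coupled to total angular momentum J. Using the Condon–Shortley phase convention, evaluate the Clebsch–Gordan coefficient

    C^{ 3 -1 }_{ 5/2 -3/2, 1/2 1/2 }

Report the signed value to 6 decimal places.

j₁+j₂−J=0  J+j₁−j₂=5  J−j₁+j₂=1  j₁+j₂+J+1=7
(j₁±m₁, j₂±m₂, J±M) = (1,4,1,0,2,4)
P² = 192
sum k=0..0:
  [0] +1/24 = 1/24
S = 1/24
C² = P²·S² = 1/3 ; C = +0.577350

+0.577350  (= +√(1/3))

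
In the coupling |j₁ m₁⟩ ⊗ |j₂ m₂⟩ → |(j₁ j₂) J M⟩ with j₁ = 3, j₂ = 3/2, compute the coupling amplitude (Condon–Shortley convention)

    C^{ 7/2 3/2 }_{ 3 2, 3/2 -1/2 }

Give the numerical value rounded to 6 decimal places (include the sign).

+√(3/7) ≈ +0.654654

j₁+j₂−J=1  J+j₁−j₂=5  J−j₁+j₂=2  j₁+j₂+J+1=9
(j₁±m₁, j₂±m₂, J±M) = (5,1,1,2,5,2)
P² = 6400/21
sum k=0..1:
  [0] +1/24 = 1/24
  [1] −1/240 = -1/240
S = 3/80
C² = P²·S² = 3/7 ; C = +0.654654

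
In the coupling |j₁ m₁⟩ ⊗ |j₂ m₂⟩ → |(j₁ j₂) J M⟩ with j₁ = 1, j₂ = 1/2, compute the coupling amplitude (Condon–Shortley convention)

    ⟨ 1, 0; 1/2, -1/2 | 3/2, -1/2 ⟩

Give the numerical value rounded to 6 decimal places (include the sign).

+0.816497  (= +√(2/3))

triangle: 0!*2!*1!/4! = 2/24
(j±m)!: 1!*1!*0!*1!*1!*2! = 2
prefactor² = (2J+1)*Δ*N² = 2/3
  k=0: +1/(0!*0!*1!*0!*1!*1!) = 1
Σ = 1  ⇒  CG² = 2/3*1² = 2/3
CG = +√(2/3) = +0.816497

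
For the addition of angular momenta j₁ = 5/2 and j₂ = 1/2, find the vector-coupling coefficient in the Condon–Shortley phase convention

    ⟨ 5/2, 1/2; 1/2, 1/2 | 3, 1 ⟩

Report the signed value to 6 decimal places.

√[7·0!5!1!/7! · 3!2!1!0!4!2!] = √(96)
  +(−1)^0/∏(0,0,2,1,3,0)! = 1/12  (running 1/12)
⟨..|..⟩ = √(96)·(1/12) = +0.816497

+√(2/3) = +0.816497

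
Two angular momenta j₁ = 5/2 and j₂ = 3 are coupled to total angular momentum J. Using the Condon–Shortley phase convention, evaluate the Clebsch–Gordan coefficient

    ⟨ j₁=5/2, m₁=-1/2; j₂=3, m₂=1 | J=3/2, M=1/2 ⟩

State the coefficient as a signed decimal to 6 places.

j₁+j₂−J=4  J+j₁−j₂=1  J−j₁+j₂=2  j₁+j₂+J+1=8
(j₁±m₁, j₂±m₂, J±M) = (2,3,4,2,2,1)
P² = 192/35
sum k=2..3:
  [2] +1/8 = 1/8
  [3] −1/6 = -1/6
S = -1/24
C² = P²·S² = 1/105 ; C = -0.097590

-0.097590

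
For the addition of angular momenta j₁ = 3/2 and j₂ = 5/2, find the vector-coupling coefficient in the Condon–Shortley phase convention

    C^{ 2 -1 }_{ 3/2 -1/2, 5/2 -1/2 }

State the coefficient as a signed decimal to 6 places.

−√(25/84) = -0.545545

j₁+j₂−J=2  J+j₁−j₂=1  J−j₁+j₂=3  j₁+j₂+J+1=7
(j₁±m₁, j₂±m₂, J±M) = (1,2,2,3,1,3)
P² = 12/7
sum k=1..2:
  [1] −1/2 = -1/2
  [2] +1/12 = 1/12
S = -5/12
C² = P²·S² = 25/84 ; C = -0.545545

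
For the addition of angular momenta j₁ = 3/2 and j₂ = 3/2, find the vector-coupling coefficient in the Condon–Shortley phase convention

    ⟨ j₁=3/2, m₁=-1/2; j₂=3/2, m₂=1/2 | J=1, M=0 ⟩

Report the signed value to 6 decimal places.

-0.223607

j₁+j₂−J=2  J+j₁−j₂=1  J−j₁+j₂=1  j₁+j₂+J+1=5
(j₁±m₁, j₂±m₂, J±M) = (1,2,2,1,1,1)
P² = 1/5
sum k=1..2:
  [1] −1/1 = -1
  [2] +1/2 = 1/2
S = -1/2
C² = P²·S² = 1/20 ; C = -0.223607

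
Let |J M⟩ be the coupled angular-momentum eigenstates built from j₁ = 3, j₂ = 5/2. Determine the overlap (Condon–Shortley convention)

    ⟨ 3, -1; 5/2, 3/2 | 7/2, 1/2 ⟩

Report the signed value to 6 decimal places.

√[8·2!4!3!/10! · 2!4!4!1!4!3!] = √(18432/175)
  +(−1)^1/∏(1,1,3,3,1,0)! = -1/36  (running -1/36)
  +(−1)^2/∏(2,0,2,2,2,1)! = 1/16  (running 5/144)
⟨..|..⟩ = √(18432/175)·(5/144) = +0.356348

+√(8/63) = +0.356348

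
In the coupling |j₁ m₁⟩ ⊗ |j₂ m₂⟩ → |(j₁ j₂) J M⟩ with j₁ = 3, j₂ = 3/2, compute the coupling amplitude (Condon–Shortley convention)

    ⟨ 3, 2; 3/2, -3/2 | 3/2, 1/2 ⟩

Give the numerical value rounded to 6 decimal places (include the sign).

√[4·3!3!0!/7! · 5!1!0!3!2!1!] = √(288/7)
  +(−1)^0/∏(0,3,1,0,2,0)! = 1/12  (running 1/12)
⟨..|..⟩ = √(288/7)·(1/12) = +0.534522

+√(2/7) = +0.534522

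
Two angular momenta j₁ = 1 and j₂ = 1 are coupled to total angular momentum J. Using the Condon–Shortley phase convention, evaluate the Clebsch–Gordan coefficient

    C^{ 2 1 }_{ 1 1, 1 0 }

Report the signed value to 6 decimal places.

+0.707107  (= +√(1/2))

√[5·0!2!2!/5! · 2!0!1!1!3!1!] = √(2)
  +(−1)^0/∏(0,0,0,1,2,1)! = 1/2  (running 1/2)
⟨..|..⟩ = √(2)·(1/2) = +0.707107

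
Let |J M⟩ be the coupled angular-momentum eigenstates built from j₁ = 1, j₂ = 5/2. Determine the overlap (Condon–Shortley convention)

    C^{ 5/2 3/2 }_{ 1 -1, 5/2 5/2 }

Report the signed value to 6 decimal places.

j₁+j₂−J=1  J+j₁−j₂=1  J−j₁+j₂=4  j₁+j₂+J+1=7
(j₁±m₁, j₂±m₂, J±M) = (0,2,5,0,4,1)
P² = 1152/7
sum k=1..1:
  [1] −1/24 = -1/24
S = -1/24
C² = P²·S² = 2/7 ; C = -0.534522

-0.534522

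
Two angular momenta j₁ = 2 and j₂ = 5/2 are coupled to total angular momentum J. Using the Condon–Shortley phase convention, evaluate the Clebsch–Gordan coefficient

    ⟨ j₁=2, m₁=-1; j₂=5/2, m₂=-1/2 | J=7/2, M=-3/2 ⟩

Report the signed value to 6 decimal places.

j₁+j₂−J=1  J+j₁−j₂=3  J−j₁+j₂=4  j₁+j₂+J+1=9
(j₁±m₁, j₂±m₂, J±M) = (1,3,2,3,2,5)
P² = 384/7
sum k=0..1:
  [0] +1/24 = 1/24
  [1] −1/12 = -1/12
S = -1/24
C² = P²·S² = 2/21 ; C = -0.308607

-0.308607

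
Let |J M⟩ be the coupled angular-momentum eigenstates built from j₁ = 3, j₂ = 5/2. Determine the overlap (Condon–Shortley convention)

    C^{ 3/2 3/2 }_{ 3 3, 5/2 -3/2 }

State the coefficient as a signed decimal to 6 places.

triangle: 4!·2!·1!/8! = 48/40320
(j±m)!: 6!·0!·1!·4!·3!·0! = 103680
prefactor² = (2J+1)·Δ·N² = 3456/7
  k=0: +1/(0!·4!·0!·1!·2!·0!) = 1/48
Σ = 1/48  ⇒  CG² = 3456/7·1/48² = 3/14
CG = +√(3/14) = +0.462910

+√(3/14) ≈ +0.462910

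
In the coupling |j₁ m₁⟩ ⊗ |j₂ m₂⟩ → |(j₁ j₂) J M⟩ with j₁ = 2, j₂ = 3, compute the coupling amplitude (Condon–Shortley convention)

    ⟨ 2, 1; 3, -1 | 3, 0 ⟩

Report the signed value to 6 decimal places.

j₁+j₂−J=2  J+j₁−j₂=2  J−j₁+j₂=4  j₁+j₂+J+1=9
(j₁±m₁, j₂±m₂, J±M) = (3,1,2,4,3,3)
P² = 96/5
sum k=0..1:
  [0] +1/8 = 1/8
  [1] −1/12 = -1/12
S = 1/24
C² = P²·S² = 1/30 ; C = +0.182574

+√(1/30) ≈ +0.182574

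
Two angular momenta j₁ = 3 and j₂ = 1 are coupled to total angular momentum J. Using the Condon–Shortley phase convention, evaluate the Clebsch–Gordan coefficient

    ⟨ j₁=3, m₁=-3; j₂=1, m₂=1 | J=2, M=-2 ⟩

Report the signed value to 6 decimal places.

+0.845154  (= +√(5/7))

triangle: 2!·4!·0!/7! = 48/5040
(j±m)!: 0!·6!·2!·0!·0!·4! = 34560
prefactor² = (2J+1)·Δ·N² = 11520/7
  k=2: +1/(2!·0!·4!·0!·0!·0!) = 1/48
Σ = 1/48  ⇒  CG² = 11520/7·1/48² = 5/7
CG = +√(5/7) = +0.845154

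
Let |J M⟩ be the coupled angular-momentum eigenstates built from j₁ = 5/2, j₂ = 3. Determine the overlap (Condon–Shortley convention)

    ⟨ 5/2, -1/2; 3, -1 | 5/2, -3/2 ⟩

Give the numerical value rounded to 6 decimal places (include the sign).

−√(1/35) = -0.169031

√[6·3!2!3!/9! · 2!3!2!4!1!4!] = √(576/35)
  +(−1)^1/∏(1,2,2,1,0,2)! = -1/8  (running -1/8)
  +(−1)^2/∏(2,1,1,0,1,3)! = 1/12  (running -1/24)
⟨..|..⟩ = √(576/35)·(-1/24) = -0.169031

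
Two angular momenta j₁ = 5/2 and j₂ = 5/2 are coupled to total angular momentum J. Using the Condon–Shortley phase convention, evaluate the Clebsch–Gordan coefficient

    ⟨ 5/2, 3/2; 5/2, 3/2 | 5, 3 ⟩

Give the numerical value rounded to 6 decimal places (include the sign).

+√(5/9) ≈ +0.745356

j₁+j₂−J=0  J+j₁−j₂=5  J−j₁+j₂=5  j₁+j₂+J+1=11
(j₁±m₁, j₂±m₂, J±M) = (4,1,4,1,8,2)
P² = 184320
sum k=0..0:
  [0] +1/576 = 1/576
S = 1/576
C² = P²·S² = 5/9 ; C = +0.745356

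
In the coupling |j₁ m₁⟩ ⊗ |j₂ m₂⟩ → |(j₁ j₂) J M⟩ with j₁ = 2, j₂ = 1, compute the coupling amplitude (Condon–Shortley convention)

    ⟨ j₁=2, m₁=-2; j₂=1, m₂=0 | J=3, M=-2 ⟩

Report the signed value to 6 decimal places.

+0.577350

√[7·0!4!2!/7! · 0!4!1!1!1!5!] = √(192)
  +(−1)^0/∏(0,0,4,1,0,1)! = 1/24  (running 1/24)
⟨..|..⟩ = √(192)·(1/24) = +0.577350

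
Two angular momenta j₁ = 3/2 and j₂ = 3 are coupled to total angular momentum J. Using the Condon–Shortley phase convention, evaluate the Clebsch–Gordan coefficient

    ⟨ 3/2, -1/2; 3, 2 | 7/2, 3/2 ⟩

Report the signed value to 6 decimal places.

−√(3/7) = -0.654654

√[8·1!2!5!/9! · 1!2!5!1!5!2!] = √(6400/21)
  +(−1)^0/∏(0,1,2,5,0,0)! = 1/240  (running 1/240)
  +(−1)^1/∏(1,0,1,4,1,1)! = -1/24  (running -3/80)
⟨..|..⟩ = √(6400/21)·(-3/80) = -0.654654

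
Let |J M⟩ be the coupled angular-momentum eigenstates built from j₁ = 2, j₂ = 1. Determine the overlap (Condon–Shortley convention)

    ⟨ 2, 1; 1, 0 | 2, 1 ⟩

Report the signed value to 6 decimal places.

+√(1/6) ≈ +0.408248

j₁+j₂−J=1  J+j₁−j₂=3  J−j₁+j₂=1  j₁+j₂+J+1=6
(j₁±m₁, j₂±m₂, J±M) = (3,1,1,1,3,1)
P² = 3/2
sum k=0..1:
  [0] +1/2 = 1/2
  [1] −1/6 = -1/6
S = 1/3
C² = P²·S² = 1/6 ; C = +0.408248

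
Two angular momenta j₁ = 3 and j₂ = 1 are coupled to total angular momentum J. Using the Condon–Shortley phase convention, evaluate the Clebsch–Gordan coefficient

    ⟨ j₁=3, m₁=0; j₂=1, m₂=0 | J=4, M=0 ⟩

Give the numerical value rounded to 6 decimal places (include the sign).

j₁+j₂−J=0  J+j₁−j₂=6  J−j₁+j₂=2  j₁+j₂+J+1=9
(j₁±m₁, j₂±m₂, J±M) = (3,3,1,1,4,4)
P² = 5184/7
sum k=0..0:
  [0] +1/36 = 1/36
S = 1/36
C² = P²·S² = 4/7 ; C = +0.755929

+0.755929  (= +√(4/7))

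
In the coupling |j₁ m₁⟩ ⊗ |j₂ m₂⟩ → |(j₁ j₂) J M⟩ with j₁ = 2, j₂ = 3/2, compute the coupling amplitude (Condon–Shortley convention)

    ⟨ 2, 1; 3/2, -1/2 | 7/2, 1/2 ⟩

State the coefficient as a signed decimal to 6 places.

+0.585540  (= +√(12/35))

√[8·0!4!3!/8! · 3!1!1!2!4!3!] = √(1728/35)
  +(−1)^0/∏(0,0,1,1,3,2)! = 1/12  (running 1/12)
⟨..|..⟩ = √(1728/35)·(1/12) = +0.585540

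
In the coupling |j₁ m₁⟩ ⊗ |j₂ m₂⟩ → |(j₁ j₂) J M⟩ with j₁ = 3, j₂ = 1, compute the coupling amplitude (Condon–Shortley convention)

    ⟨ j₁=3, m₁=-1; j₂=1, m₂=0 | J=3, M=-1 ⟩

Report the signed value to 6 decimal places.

−√(1/12) = -0.288675

√[7·1!5!1!/8! · 2!4!1!1!2!4!] = √(48)
  +(−1)^0/∏(0,1,4,1,1,0)! = 1/24  (running 1/24)
  +(−1)^1/∏(1,0,3,0,2,1)! = -1/12  (running -1/24)
⟨..|..⟩ = √(48)·(-1/24) = -0.288675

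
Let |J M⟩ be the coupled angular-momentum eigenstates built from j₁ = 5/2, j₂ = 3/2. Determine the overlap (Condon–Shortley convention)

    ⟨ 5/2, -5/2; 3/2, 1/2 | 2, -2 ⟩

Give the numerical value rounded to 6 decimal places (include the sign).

triangle: 2!×3!×1!/7! = 12/5040
(j±m)!: 0!×5!×2!×1!×0!×4! = 5760
prefactor² = (2J+1)×Δ×N² = 480/7
  k=2: +1/(2!×0!×3!×0!×0!×1!) = 1/12
Σ = 1/12  ⇒  CG² = 480/7×1/12² = 10/21
CG = +√(10/21) = +0.690066

+0.690066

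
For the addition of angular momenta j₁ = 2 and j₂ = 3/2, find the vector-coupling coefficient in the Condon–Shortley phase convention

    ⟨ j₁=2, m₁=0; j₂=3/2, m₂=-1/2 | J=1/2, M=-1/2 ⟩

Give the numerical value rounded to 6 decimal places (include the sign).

-0.447214

triangle: 3!·1!·0!/5! = 6/120
(j±m)!: 2!·2!·1!·2!·0!·1! = 8
prefactor² = (2J+1)·Δ·N² = 4/5
  k=1: −1/(1!·2!·1!·0!·0!·0!) = -1/2
Σ = -1/2  ⇒  CG² = 4/5·(-1/2)² = 1/5
CG = −√(1/5) = -0.447214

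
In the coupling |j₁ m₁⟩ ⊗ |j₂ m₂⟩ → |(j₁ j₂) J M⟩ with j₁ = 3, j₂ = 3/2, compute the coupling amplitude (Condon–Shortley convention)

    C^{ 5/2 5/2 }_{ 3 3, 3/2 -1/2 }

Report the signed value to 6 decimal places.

triangle: 2!*4!*1!/8! = 48/40320
(j±m)!: 6!*0!*1!*2!*5!*0! = 172800
prefactor² = (2J+1)*Δ*N² = 8640/7
  k=0: +1/(0!*2!*0!*1!*4!*0!) = 1/48
Σ = 1/48  ⇒  CG² = 8640/7*1/48² = 15/28
CG = +√(15/28) = +0.731925

+0.731925  (= +√(15/28))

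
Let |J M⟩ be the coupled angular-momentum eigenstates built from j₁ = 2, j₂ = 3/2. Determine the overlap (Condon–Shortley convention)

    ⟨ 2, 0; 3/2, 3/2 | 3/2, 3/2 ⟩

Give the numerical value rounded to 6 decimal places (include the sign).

+0.447214  (= +√(1/5))

√[4·2!2!1!/6! · 2!2!3!0!3!0!] = √(16/5)
  +(−1)^2/∏(2,0,0,1,2,0)! = 1/4  (running 1/4)
⟨..|..⟩ = √(16/5)·(1/4) = +0.447214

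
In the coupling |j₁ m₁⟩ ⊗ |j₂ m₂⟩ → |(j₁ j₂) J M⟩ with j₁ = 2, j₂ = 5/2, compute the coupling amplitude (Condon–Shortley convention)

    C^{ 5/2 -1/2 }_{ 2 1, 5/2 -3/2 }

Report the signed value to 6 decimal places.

+0.414039  (= +√(6/35))

√[6·2!2!3!/8! · 3!1!1!4!2!3!] = √(216/35)
  +(−1)^0/∏(0,2,1,1,1,2)! = 1/4  (running 1/4)
  +(−1)^1/∏(1,1,0,0,2,3)! = -1/12  (running 1/6)
⟨..|..⟩ = √(216/35)·(1/6) = +0.414039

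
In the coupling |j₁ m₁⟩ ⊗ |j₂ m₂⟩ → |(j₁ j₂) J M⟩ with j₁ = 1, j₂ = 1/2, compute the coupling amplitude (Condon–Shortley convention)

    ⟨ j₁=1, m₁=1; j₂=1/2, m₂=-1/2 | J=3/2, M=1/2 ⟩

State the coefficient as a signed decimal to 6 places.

triangle: 0!·2!·1!/4! = 2/24
(j±m)!: 2!·0!·0!·1!·2!·1! = 4
prefactor² = (2J+1)·Δ·N² = 4/3
  k=0: +1/(0!·0!·0!·0!·2!·1!) = 1/2
Σ = 1/2  ⇒  CG² = 4/3·1/2² = 1/3
CG = +√(1/3) = +0.577350

+√(1/3) ≈ +0.577350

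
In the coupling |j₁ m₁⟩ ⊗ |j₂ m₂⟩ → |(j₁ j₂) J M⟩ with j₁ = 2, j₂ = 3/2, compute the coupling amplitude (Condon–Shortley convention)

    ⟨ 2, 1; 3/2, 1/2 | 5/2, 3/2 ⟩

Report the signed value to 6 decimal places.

triangle: 1!×3!×2!/7! = 12/5040
(j±m)!: 3!×1!×2!×1!×4!×1! = 288
prefactor² = (2J+1)×Δ×N² = 144/35
  k=0: +1/(0!×1!×1!×2!×2!×0!) = 1/4
  k=1: −1/(1!×0!×0!×1!×3!×1!) = -1/6
Σ = 1/12  ⇒  CG² = 144/35×1/12² = 1/35
CG = +√(1/35) = +0.169031

+0.169031  (= +√(1/35))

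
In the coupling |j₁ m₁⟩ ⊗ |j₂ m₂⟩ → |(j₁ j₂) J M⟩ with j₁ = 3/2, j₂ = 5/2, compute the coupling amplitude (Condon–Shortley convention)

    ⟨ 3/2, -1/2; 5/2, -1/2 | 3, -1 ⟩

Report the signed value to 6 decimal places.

triangle: 1!·2!·4!/8! = 48/40320
(j±m)!: 1!·2!·2!·3!·2!·4! = 1152
prefactor² = (2J+1)·Δ·N² = 48/5
  k=0: +1/(0!·1!·2!·2!·0!·2!) = 1/8
  k=1: −1/(1!·0!·1!·1!·1!·3!) = -1/6
Σ = -1/24  ⇒  CG² = 48/5·(-1/24)² = 1/60
CG = −√(1/60) = -0.129099

-0.129099  (= −√(1/60))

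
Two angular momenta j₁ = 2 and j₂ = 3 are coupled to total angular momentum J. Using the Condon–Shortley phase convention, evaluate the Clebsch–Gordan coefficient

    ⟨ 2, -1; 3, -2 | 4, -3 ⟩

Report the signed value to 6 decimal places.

+0.223607  (= +√(1/20))

√[9·1!3!5!/10! · 1!3!1!5!1!7!] = √(6480)
  +(−1)^0/∏(0,1,3,1,0,4)! = 1/144  (running 1/144)
  +(−1)^1/∏(1,0,2,0,1,5)! = -1/240  (running 1/360)
⟨..|..⟩ = √(6480)·(1/360) = +0.223607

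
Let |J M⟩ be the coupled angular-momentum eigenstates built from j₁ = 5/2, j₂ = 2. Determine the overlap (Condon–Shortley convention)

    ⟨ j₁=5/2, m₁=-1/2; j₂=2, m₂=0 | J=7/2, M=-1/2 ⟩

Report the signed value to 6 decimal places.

triangle: 1!×4!×3!/9! = 144/362880
(j±m)!: 2!×3!×2!×2!×3!×4! = 6912
prefactor² = (2J+1)×Δ×N² = 768/35
  k=0: +1/(0!×1!×3!×2!×1!×1!) = 1/12
  k=1: −1/(1!×0!×2!×1!×2!×2!) = -1/8
Σ = -1/24  ⇒  CG² = 768/35×(-1/24)² = 4/105
CG = −√(4/105) = -0.195180

−√(4/105) ≈ -0.195180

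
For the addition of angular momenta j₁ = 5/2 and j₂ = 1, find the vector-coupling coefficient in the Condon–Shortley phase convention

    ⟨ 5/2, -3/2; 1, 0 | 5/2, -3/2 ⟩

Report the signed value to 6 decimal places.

√[6·1!4!1!/7! · 1!4!1!1!1!4!] = √(576/35)
  +(−1)^0/∏(0,1,4,1,0,0)! = 1/24  (running 1/24)
  +(−1)^1/∏(1,0,3,0,1,1)! = -1/6  (running -1/8)
⟨..|..⟩ = √(576/35)·(-1/8) = -0.507093

−√(9/35) ≈ -0.507093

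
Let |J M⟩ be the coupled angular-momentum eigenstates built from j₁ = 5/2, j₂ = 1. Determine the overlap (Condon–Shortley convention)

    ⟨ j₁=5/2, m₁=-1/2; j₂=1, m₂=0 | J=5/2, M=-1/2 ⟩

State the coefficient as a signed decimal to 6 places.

-0.169031  (= −√(1/35))

√[6·1!4!1!/7! · 2!3!1!1!2!3!] = √(144/35)
  +(−1)^0/∏(0,1,3,1,1,0)! = 1/6  (running 1/6)
  +(−1)^1/∏(1,0,2,0,2,1)! = -1/4  (running -1/12)
⟨..|..⟩ = √(144/35)·(-1/12) = -0.169031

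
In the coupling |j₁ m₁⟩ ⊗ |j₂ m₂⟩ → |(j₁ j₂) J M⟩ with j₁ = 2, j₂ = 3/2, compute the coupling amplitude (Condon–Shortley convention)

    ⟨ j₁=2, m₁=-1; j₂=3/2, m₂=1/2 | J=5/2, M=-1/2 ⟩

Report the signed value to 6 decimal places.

−√(5/14) = -0.597614

√[6·1!3!2!/7! · 1!3!2!1!2!3!] = √(72/35)
  +(−1)^0/∏(0,1,3,2,0,0)! = 1/12  (running 1/12)
  +(−1)^1/∏(1,0,2,1,1,1)! = -1/2  (running -5/12)
⟨..|..⟩ = √(72/35)·(-5/12) = -0.597614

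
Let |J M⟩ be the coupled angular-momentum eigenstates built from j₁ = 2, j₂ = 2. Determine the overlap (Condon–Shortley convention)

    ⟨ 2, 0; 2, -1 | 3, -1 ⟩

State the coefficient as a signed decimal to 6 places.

+0.447214

√[7·1!3!3!/8! · 2!2!1!3!2!4!] = √(36/5)
  +(−1)^0/∏(0,1,2,1,1,2)! = 1/4  (running 1/4)
  +(−1)^1/∏(1,0,1,0,2,3)! = -1/12  (running 1/6)
⟨..|..⟩ = √(36/5)·(1/6) = +0.447214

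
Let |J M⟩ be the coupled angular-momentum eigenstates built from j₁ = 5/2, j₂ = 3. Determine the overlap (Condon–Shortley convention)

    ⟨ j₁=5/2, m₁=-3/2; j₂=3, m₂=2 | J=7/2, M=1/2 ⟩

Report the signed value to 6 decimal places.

+√(20/63) ≈ +0.563436

√[8·2!3!4!/10! · 1!4!5!1!4!3!] = √(9216/35)
  +(−1)^1/∏(1,1,3,4,0,0)! = -1/144  (running -1/144)
  +(−1)^2/∏(2,0,2,3,1,1)! = 1/24  (running 5/144)
⟨..|..⟩ = √(9216/35)·(5/144) = +0.563436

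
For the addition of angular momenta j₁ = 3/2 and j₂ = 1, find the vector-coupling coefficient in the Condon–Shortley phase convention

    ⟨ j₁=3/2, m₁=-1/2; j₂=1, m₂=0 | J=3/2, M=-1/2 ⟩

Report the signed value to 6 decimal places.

-0.258199

j₁+j₂−J=1  J+j₁−j₂=2  J−j₁+j₂=1  j₁+j₂+J+1=5
(j₁±m₁, j₂±m₂, J±M) = (1,2,1,1,1,2)
P² = 4/15
sum k=0..1:
  [0] +1/2 = 1/2
  [1] −1/1 = -1
S = -1/2
C² = P²·S² = 1/15 ; C = -0.258199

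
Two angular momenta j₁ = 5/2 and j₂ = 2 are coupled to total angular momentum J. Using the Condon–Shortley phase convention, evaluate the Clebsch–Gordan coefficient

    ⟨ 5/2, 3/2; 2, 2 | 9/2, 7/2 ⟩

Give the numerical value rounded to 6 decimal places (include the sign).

+√(5/9) ≈ +0.745356

triangle: 0!*5!*4!/10! = 2880/3628800
(j±m)!: 4!*1!*4!*0!*8!*1! = 23224320
prefactor² = (2J+1)*Δ*N² = 184320
  k=0: +1/(0!*0!*1!*4!*4!*0!) = 1/576
Σ = 1/576  ⇒  CG² = 184320*1/576² = 5/9
CG = +√(5/9) = +0.745356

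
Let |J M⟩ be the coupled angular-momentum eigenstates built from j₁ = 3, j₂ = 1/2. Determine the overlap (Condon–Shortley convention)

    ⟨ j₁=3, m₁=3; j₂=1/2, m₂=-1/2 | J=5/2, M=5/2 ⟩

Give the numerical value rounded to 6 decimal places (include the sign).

+0.925820  (= +√(6/7))

triangle: 1!*5!*0!/7! = 120/5040
(j±m)!: 6!*0!*0!*1!*5!*0! = 86400
prefactor² = (2J+1)*Δ*N² = 86400/7
  k=0: +1/(0!*1!*0!*0!*5!*0!) = 1/120
Σ = 1/120  ⇒  CG² = 86400/7*1/120² = 6/7
CG = +√(6/7) = +0.925820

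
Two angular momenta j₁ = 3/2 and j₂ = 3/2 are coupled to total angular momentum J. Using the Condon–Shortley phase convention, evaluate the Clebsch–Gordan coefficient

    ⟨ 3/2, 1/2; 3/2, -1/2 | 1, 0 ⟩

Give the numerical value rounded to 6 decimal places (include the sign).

√[3·2!1!1!/5! · 2!1!1!2!1!1!] = √(1/5)
  +(−1)^0/∏(0,2,1,1,0,0)! = 1/2  (running 1/2)
  +(−1)^1/∏(1,1,0,0,1,1)! = -1  (running -1/2)
⟨..|..⟩ = √(1/5)·(-1/2) = -0.223607

−√(1/20) ≈ -0.223607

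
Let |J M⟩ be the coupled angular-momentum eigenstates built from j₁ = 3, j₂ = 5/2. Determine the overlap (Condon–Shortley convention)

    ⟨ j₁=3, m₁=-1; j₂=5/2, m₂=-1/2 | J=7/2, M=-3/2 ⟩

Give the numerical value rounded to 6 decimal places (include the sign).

triangle: 2!×4!×3!/10! = 288/3628800
(j±m)!: 2!×4!×2!×3!×2!×5! = 138240
prefactor² = (2J+1)×Δ×N² = 3072/35
  k=0: +1/(0!×2!×4!×2!×0!×1!) = 1/96
  k=1: −1/(1!×1!×3!×1!×1!×2!) = -1/12
  k=2: +1/(2!×0!×2!×0!×2!×3!) = 1/48
Σ = -5/96  ⇒  CG² = 3072/35×(-5/96)² = 5/21
CG = −√(5/21) = -0.487950

-0.487950  (= −√(5/21))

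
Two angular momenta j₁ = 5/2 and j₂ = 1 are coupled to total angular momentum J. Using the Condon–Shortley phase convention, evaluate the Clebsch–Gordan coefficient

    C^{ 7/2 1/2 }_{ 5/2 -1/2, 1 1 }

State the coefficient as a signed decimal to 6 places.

+0.534522

√[8·0!5!2!/8! · 2!3!2!0!4!3!] = √(1152/7)
  +(−1)^0/∏(0,0,3,2,2,0)! = 1/24  (running 1/24)
⟨..|..⟩ = √(1152/7)·(1/24) = +0.534522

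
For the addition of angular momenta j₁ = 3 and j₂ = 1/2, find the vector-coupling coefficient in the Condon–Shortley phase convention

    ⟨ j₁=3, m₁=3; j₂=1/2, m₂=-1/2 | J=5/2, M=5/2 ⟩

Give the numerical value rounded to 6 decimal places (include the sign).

triangle: 1!*5!*0!/7! = 120/5040
(j±m)!: 6!*0!*0!*1!*5!*0! = 86400
prefactor² = (2J+1)*Δ*N² = 86400/7
  k=0: +1/(0!*1!*0!*0!*5!*0!) = 1/120
Σ = 1/120  ⇒  CG² = 86400/7*1/120² = 6/7
CG = +√(6/7) = +0.925820

+0.925820  (= +√(6/7))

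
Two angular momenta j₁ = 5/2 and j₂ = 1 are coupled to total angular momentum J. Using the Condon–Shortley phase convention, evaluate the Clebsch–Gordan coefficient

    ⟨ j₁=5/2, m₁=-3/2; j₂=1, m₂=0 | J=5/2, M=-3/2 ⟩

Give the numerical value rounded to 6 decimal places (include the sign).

triangle: 1!·4!·1!/7! = 24/5040
(j±m)!: 1!·4!·1!·1!·1!·4! = 576
prefactor² = (2J+1)·Δ·N² = 576/35
  k=0: +1/(0!·1!·4!·1!·0!·0!) = 1/24
  k=1: −1/(1!·0!·3!·0!·1!·1!) = -1/6
Σ = -1/8  ⇒  CG² = 576/35·(-1/8)² = 9/35
CG = −√(9/35) = -0.507093

-0.507093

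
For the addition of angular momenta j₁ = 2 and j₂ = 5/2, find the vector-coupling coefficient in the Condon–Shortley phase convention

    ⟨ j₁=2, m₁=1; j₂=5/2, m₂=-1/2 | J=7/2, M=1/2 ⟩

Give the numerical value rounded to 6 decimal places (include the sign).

+0.557773  (= +√(14/45))

j₁+j₂−J=1  J+j₁−j₂=3  J−j₁+j₂=4  j₁+j₂+J+1=9
(j₁±m₁, j₂±m₂, J±M) = (3,1,2,3,4,3)
P² = 1152/35
sum k=0..1:
  [0] +1/8 = 1/8
  [1] −1/36 = -1/36
S = 7/72
C² = P²·S² = 14/45 ; C = +0.557773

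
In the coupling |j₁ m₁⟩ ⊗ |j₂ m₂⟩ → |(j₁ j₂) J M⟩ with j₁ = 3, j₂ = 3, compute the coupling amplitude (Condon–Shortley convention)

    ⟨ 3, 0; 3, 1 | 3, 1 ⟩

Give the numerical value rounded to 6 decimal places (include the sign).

√[7·3!3!3!/10! · 3!3!4!2!4!2!] = √(864/25)
  +(−1)^1/∏(1,2,2,3,1,0)! = -1/24  (running -1/24)
  +(−1)^2/∏(2,1,1,2,2,1)! = 1/8  (running 1/12)
  +(−1)^3/∏(3,0,0,1,3,2)! = -1/72  (running 5/72)
⟨..|..⟩ = √(864/25)·(5/72) = +0.408248

+0.408248  (= +√(1/6))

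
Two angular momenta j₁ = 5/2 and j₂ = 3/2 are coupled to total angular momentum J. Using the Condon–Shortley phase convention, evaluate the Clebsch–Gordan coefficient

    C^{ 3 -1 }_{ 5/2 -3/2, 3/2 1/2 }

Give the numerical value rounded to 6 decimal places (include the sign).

j₁+j₂−J=1  J+j₁−j₂=4  J−j₁+j₂=2  j₁+j₂+J+1=8
(j₁±m₁, j₂±m₂, J±M) = (1,4,2,1,2,4)
P² = 96/5
sum k=0..1:
  [0] +1/48 = 1/48
  [1] −1/6 = -1/6
S = -7/48
C² = P²·S² = 49/120 ; C = -0.639010

−√(49/120) ≈ -0.639010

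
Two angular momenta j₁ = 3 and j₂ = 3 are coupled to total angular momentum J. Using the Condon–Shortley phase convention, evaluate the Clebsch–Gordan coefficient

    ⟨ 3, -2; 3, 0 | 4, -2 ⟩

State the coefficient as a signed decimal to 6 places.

triangle: 2!×4!×4!/11! = 1152/39916800
(j±m)!: 1!×5!×3!×3!×2!×6! = 6220800
prefactor² = (2J+1)×Δ×N² = 124416/77
  k=1: −1/(1!×1!×4!×2!×0!×2!) = -1/96
  k=2: +1/(2!×0!×3!×1!×1!×3!) = 1/72
Σ = 1/288  ⇒  CG² = 124416/77×1/288² = 3/154
CG = +√(3/154) = +0.139573

+0.139573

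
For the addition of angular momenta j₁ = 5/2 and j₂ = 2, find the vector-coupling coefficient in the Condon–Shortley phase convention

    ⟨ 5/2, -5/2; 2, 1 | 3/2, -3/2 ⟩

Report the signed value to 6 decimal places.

triangle: 3!×2!×1!/7! = 12/5040
(j±m)!: 0!×5!×3!×1!×0!×3! = 4320
prefactor² = (2J+1)×Δ×N² = 288/7
  k=3: −1/(3!×0!×2!×0!×0!×1!) = -1/12
Σ = -1/12  ⇒  CG² = 288/7×(-1/12)² = 2/7
CG = −√(2/7) = -0.534522

-0.534522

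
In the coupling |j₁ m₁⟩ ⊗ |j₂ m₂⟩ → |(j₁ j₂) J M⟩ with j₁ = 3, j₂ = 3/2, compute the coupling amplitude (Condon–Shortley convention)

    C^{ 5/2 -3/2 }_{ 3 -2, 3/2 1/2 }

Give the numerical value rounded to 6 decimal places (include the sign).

j₁+j₂−J=2  J+j₁−j₂=4  J−j₁+j₂=1  j₁+j₂+J+1=8
(j₁±m₁, j₂±m₂, J±M) = (1,5,2,1,1,4)
P² = 288/7
sum k=1..2:
  [1] −1/24 = -1/24
  [2] +1/12 = 1/12
S = 1/24
C² = P²·S² = 1/14 ; C = +0.267261

+√(1/14) = +0.267261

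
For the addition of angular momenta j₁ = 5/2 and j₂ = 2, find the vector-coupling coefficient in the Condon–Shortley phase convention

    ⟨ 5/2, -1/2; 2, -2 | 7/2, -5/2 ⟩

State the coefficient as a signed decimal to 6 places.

+√(32/63) ≈ +0.712697

triangle: 1!*4!*3!/9! = 144/362880
(j±m)!: 2!*3!*0!*4!*1!*6! = 207360
prefactor² = (2J+1)*Δ*N² = 4608/7
  k=0: +1/(0!*1!*3!*0!*1!*3!) = 1/36
Σ = 1/36  ⇒  CG² = 4608/7*1/36² = 32/63
CG = +√(32/63) = +0.712697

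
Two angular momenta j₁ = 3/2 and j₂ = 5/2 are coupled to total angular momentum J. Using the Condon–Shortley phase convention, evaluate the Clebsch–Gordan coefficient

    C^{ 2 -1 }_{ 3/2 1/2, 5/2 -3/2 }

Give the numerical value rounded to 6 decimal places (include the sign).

triangle: 2!×1!×3!/7! = 12/5040
(j±m)!: 2!×1!×1!×4!×1!×3! = 288
prefactor² = (2J+1)×Δ×N² = 24/7
  k=0: +1/(0!×2!×1!×1!×0!×2!) = 1/4
  k=1: −1/(1!×1!×0!×0!×1!×3!) = -1/6
Σ = 1/12  ⇒  CG² = 24/7×1/12² = 1/42
CG = +√(1/42) = +0.154303

+√(1/42) ≈ +0.154303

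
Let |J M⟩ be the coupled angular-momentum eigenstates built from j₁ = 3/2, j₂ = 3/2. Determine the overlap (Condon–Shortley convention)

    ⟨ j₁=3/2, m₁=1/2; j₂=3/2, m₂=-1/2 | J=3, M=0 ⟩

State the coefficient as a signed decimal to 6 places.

j₁+j₂−J=0  J+j₁−j₂=3  J−j₁+j₂=3  j₁+j₂+J+1=7
(j₁±m₁, j₂±m₂, J±M) = (2,1,1,2,3,3)
P² = 36/5
sum k=0..0:
  [0] +1/4 = 1/4
S = 1/4
C² = P²·S² = 9/20 ; C = +0.670820

+0.670820  (= +√(9/20))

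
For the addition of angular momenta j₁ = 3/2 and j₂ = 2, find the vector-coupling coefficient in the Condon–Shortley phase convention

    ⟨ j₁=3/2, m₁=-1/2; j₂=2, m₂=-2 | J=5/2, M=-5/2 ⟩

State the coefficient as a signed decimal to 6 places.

+0.755929

triangle: 1!*2!*3!/7! = 12/5040
(j±m)!: 1!*2!*0!*4!*0!*5! = 5760
prefactor² = (2J+1)*Δ*N² = 576/7
  k=0: +1/(0!*1!*2!*0!*0!*3!) = 1/12
Σ = 1/12  ⇒  CG² = 576/7*1/12² = 4/7
CG = +√(4/7) = +0.755929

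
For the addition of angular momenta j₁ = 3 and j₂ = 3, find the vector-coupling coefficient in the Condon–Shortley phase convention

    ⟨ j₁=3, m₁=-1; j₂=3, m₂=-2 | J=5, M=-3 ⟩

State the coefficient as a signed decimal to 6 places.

+√(1/6) = +0.408248

triangle: 1!·5!·5!/12! = 14400/479001600
(j±m)!: 2!·4!·1!·5!·2!·8! = 464486400
prefactor² = (2J+1)·Δ·N² = 153600
  k=0: +1/(0!·1!·4!·1!·1!·4!) = 1/576
  k=1: −1/(1!·0!·3!·0!·2!·5!) = -1/1440
Σ = 1/960  ⇒  CG² = 153600·1/960² = 1/6
CG = +√(1/6) = +0.408248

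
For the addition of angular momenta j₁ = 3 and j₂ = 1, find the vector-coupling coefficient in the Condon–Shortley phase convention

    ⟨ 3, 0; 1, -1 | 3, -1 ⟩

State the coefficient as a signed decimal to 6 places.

+0.707107

triangle: 1!×5!×1!/8! = 120/40320
(j±m)!: 3!×3!×0!×2!×2!×4! = 3456
prefactor² = (2J+1)×Δ×N² = 72
  k=0: +1/(0!×1!×3!×0!×2!×1!) = 1/12
Σ = 1/12  ⇒  CG² = 72×1/12² = 1/2
CG = +√(1/2) = +0.707107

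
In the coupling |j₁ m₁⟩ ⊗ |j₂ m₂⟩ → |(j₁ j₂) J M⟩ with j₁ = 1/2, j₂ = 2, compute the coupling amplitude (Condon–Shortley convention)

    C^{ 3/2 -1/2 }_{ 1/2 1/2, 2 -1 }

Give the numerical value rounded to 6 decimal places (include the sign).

+0.774597  (= +√(3/5))

j₁+j₂−J=1  J+j₁−j₂=0  J−j₁+j₂=3  j₁+j₂+J+1=5
(j₁±m₁, j₂±m₂, J±M) = (1,0,1,3,1,2)
P² = 12/5
sum k=0..0:
  [0] +1/2 = 1/2
S = 1/2
C² = P²·S² = 3/5 ; C = +0.774597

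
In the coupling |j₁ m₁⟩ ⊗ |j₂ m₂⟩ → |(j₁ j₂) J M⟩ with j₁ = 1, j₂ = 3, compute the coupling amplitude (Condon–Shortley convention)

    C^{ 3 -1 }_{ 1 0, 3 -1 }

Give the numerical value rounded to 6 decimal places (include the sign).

j₁+j₂−J=1  J+j₁−j₂=1  J−j₁+j₂=5  j₁+j₂+J+1=8
(j₁±m₁, j₂±m₂, J±M) = (1,1,2,4,2,4)
P² = 48
sum k=0..1:
  [0] +1/12 = 1/12
  [1] −1/24 = -1/24
S = 1/24
C² = P²·S² = 1/12 ; C = +0.288675

+0.288675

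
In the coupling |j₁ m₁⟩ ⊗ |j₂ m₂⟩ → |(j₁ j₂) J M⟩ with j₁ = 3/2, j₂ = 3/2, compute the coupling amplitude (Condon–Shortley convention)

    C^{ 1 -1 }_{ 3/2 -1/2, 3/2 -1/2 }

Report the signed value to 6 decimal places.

-0.632456

triangle: 2!*1!*1!/5! = 2/120
(j±m)!: 1!*2!*1!*2!*0!*2! = 8
prefactor² = (2J+1)*Δ*N² = 2/5
  k=1: −1/(1!*1!*1!*0!*0!*1!) = -1
Σ = -1  ⇒  CG² = 2/5*(-1)² = 2/5
CG = −√(2/5) = -0.632456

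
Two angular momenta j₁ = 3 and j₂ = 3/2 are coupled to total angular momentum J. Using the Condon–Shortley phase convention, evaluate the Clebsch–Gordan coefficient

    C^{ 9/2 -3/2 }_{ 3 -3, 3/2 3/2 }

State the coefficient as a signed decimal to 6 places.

j₁+j₂−J=0  J+j₁−j₂=6  J−j₁+j₂=3  j₁+j₂+J+1=10
(j₁±m₁, j₂±m₂, J±M) = (0,6,3,0,3,6)
P² = 1555200/7
sum k=0..0:
  [0] +1/4320 = 1/4320
S = 1/4320
C² = P²·S² = 1/84 ; C = +0.109109

+√(1/84) = +0.109109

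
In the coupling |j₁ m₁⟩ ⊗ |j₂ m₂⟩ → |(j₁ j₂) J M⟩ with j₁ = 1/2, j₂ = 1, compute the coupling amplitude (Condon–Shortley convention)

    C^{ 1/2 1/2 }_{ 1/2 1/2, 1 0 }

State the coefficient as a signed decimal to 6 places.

j₁+j₂−J=1  J+j₁−j₂=0  J−j₁+j₂=1  j₁+j₂+J+1=3
(j₁±m₁, j₂±m₂, J±M) = (1,0,1,1,1,0)
P² = 1/3
sum k=0..0:
  [0] +1/1 = 1
S = 1
C² = P²·S² = 1/3 ; C = +0.577350

+0.577350  (= +√(1/3))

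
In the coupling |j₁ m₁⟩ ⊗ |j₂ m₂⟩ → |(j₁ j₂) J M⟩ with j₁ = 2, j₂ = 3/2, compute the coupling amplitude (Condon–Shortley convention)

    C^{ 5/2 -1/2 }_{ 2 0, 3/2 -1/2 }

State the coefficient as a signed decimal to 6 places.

+0.292770  (= +√(3/35))

j₁+j₂−J=1  J+j₁−j₂=3  J−j₁+j₂=2  j₁+j₂+J+1=7
(j₁±m₁, j₂±m₂, J±M) = (2,2,1,2,2,3)
P² = 48/35
sum k=0..1:
  [0] +1/2 = 1/2
  [1] −1/4 = -1/4
S = 1/4
C² = P²·S² = 3/35 ; C = +0.292770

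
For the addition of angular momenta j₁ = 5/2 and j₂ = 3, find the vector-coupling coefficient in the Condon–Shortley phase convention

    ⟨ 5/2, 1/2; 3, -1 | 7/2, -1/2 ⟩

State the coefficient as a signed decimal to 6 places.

-0.125988  (= −√(1/63))

j₁+j₂−J=2  J+j₁−j₂=3  J−j₁+j₂=4  j₁+j₂+J+1=10
(j₁±m₁, j₂±m₂, J±M) = (3,2,2,4,3,4)
P² = 9216/175
sum k=0..2:
  [0] +1/16 = 1/16
  [1] −1/12 = -1/12
  [2] +1/288 = 1/288
S = -5/288
C² = P²·S² = 1/63 ; C = -0.125988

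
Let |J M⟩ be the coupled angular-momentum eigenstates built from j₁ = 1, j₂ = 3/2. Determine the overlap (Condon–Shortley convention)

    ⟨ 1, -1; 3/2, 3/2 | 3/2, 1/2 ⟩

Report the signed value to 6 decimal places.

-0.632456  (= −√(2/5))

√[4·1!1!2!/5! · 0!2!3!0!2!1!] = √(8/5)
  +(−1)^1/∏(1,0,1,2,0,0)! = -1/2  (running -1/2)
⟨..|..⟩ = √(8/5)·(-1/2) = -0.632456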